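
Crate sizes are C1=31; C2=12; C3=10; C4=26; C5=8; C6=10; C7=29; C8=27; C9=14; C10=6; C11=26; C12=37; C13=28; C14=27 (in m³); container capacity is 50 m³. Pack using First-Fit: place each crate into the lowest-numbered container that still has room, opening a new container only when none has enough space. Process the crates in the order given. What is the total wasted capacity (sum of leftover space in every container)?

Put C1 (31 m³) in container 1; 19 m³ remain.
Put C2 (12 m³) in container 1; 7 m³ remain.
Put C3 (10 m³) in container 2; 40 m³ remain.
Put C4 (26 m³) in container 2; 14 m³ remain.
Put C5 (8 m³) in container 2; 6 m³ remain.
Put C6 (10 m³) in container 3; 40 m³ remain.
Put C7 (29 m³) in container 3; 11 m³ remain.
Put C8 (27 m³) in container 4; 23 m³ remain.
Put C9 (14 m³) in container 4; 9 m³ remain.
Put C10 (6 m³) in container 1; 1 m³ remain.
Put C11 (26 m³) in container 5; 24 m³ remain.
Put C12 (37 m³) in container 6; 13 m³ remain.
Put C13 (28 m³) in container 7; 22 m³ remain.
Put C14 (27 m³) in container 8; 23 m³ remain.
8 containers × 50 m³ = 400 m³; used 291 m³; unused 109 m³.

109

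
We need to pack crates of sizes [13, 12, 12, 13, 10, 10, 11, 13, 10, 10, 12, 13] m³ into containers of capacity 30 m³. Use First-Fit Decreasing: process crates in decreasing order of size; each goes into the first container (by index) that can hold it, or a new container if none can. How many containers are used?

Sorted descending: 13, 13, 13, 13, 12, 12, 12, 11, 10, 10, 10, 10.
13 m³ → container 1 (remaining 17 m³)
13 m³ → container 1 (remaining 4 m³)
13 m³ → container 2 (remaining 17 m³)
13 m³ → container 2 (remaining 4 m³)
12 m³ → container 3 (remaining 18 m³)
12 m³ → container 3 (remaining 6 m³)
12 m³ → container 4 (remaining 18 m³)
11 m³ → container 4 (remaining 7 m³)
10 m³ → container 5 (remaining 20 m³)
10 m³ → container 5 (remaining 10 m³)
10 m³ → container 5 (remaining 0 m³)
10 m³ → container 6 (remaining 20 m³)

6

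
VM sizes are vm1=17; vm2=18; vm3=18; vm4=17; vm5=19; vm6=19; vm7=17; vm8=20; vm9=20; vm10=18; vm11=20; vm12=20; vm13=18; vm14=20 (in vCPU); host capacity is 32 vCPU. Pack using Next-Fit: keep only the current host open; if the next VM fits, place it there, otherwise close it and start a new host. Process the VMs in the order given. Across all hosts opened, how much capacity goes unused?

187

Put vm1 (17 vCPU) in host 1; 15 vCPU remain.
Put vm2 (18 vCPU) in host 2; 14 vCPU remain.
Put vm3 (18 vCPU) in host 3; 14 vCPU remain.
Put vm4 (17 vCPU) in host 4; 15 vCPU remain.
Put vm5 (19 vCPU) in host 5; 13 vCPU remain.
Put vm6 (19 vCPU) in host 6; 13 vCPU remain.
Put vm7 (17 vCPU) in host 7; 15 vCPU remain.
Put vm8 (20 vCPU) in host 8; 12 vCPU remain.
Put vm9 (20 vCPU) in host 9; 12 vCPU remain.
Put vm10 (18 vCPU) in host 10; 14 vCPU remain.
Put vm11 (20 vCPU) in host 11; 12 vCPU remain.
Put vm12 (20 vCPU) in host 12; 12 vCPU remain.
Put vm13 (18 vCPU) in host 13; 14 vCPU remain.
Put vm14 (20 vCPU) in host 14; 12 vCPU remain.
14 hosts × 32 vCPU = 448 vCPU; used 261 vCPU; unused 187 vCPU.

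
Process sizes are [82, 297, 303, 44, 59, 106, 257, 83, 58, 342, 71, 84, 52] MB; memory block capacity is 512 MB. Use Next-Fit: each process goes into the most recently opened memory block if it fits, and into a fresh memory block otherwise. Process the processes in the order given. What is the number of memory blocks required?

5

Put 82 MB in memory block 1; 430 MB remain.
Put 297 MB in memory block 1; 133 MB remain.
Put 303 MB in memory block 2; 209 MB remain.
Put 44 MB in memory block 2; 165 MB remain.
Put 59 MB in memory block 2; 106 MB remain.
Put 106 MB in memory block 2; 0 MB remain.
Put 257 MB in memory block 3; 255 MB remain.
Put 83 MB in memory block 3; 172 MB remain.
Put 58 MB in memory block 3; 114 MB remain.
Put 342 MB in memory block 4; 170 MB remain.
Put 71 MB in memory block 4; 99 MB remain.
Put 84 MB in memory block 4; 15 MB remain.
Put 52 MB in memory block 5; 460 MB remain.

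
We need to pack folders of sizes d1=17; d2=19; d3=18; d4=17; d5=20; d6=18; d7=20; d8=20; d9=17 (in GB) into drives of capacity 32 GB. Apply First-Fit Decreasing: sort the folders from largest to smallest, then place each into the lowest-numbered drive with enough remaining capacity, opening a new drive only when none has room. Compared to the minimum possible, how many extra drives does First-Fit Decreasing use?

0

First-Fit Decreasing: [20] [20] [20] [19] [18] [18] [17] [17] [17] → 9 drives.
9 folders exceed 16 GB (half the capacity), and no two of those can share a drive, so at least 9 drives are needed.
So 9 is already optimal.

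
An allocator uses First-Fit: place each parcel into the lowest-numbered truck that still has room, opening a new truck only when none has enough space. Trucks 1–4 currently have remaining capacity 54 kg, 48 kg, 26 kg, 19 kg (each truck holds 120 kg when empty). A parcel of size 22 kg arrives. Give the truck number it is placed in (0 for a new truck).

1

Trucks with room: truck 1 (54 kg), truck 2 (48 kg), truck 3 (26 kg).
The first with room is truck 1.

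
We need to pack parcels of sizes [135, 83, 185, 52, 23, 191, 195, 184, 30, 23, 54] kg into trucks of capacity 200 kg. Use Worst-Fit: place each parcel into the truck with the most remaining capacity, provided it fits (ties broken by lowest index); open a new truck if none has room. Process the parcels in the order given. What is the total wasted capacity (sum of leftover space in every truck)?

245

Put 135 kg in truck 1; 65 kg remain.
Put 83 kg in truck 2; 117 kg remain.
Put 185 kg in truck 3; 15 kg remain.
Put 52 kg in truck 2; 65 kg remain.
Put 23 kg in truck 1; 42 kg remain.
Put 191 kg in truck 4; 9 kg remain.
Put 195 kg in truck 5; 5 kg remain.
Put 184 kg in truck 6; 16 kg remain.
Put 30 kg in truck 2; 35 kg remain.
Put 23 kg in truck 1; 19 kg remain.
Put 54 kg in truck 7; 146 kg remain.
7 trucks × 200 kg = 1400 kg; used 1155 kg; unused 245 kg.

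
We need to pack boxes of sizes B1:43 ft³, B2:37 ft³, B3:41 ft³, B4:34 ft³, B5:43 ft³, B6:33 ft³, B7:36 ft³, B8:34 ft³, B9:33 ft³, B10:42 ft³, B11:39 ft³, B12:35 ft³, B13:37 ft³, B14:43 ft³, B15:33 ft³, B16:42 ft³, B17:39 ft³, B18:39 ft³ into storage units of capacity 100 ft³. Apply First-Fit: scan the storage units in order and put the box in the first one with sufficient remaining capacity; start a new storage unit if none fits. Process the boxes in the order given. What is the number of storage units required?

9

storage unit 1: place B1 (43 ft³), 57 ft³ left
storage unit 1: place B2 (37 ft³), 20 ft³ left
storage unit 2: place B3 (41 ft³), 59 ft³ left
storage unit 2: place B4 (34 ft³), 25 ft³ left
storage unit 3: place B5 (43 ft³), 57 ft³ left
storage unit 3: place B6 (33 ft³), 24 ft³ left
storage unit 4: place B7 (36 ft³), 64 ft³ left
storage unit 4: place B8 (34 ft³), 30 ft³ left
storage unit 5: place B9 (33 ft³), 67 ft³ left
storage unit 5: place B10 (42 ft³), 25 ft³ left
storage unit 6: place B11 (39 ft³), 61 ft³ left
storage unit 6: place B12 (35 ft³), 26 ft³ left
storage unit 7: place B13 (37 ft³), 63 ft³ left
storage unit 7: place B14 (43 ft³), 20 ft³ left
storage unit 8: place B15 (33 ft³), 67 ft³ left
storage unit 8: place B16 (42 ft³), 25 ft³ left
storage unit 9: place B17 (39 ft³), 61 ft³ left
storage unit 9: place B18 (39 ft³), 22 ft³ left
Final storage units: [43,37] [41,34] [43,33] [36,34] [33,42] [39,35] [37,43] [33,42] [39,39].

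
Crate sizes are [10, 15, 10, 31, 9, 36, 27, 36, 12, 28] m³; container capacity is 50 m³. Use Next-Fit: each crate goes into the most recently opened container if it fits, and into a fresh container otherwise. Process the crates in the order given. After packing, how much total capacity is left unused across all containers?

Put 10 m³ in container 1; 40 m³ remain.
Put 15 m³ in container 1; 25 m³ remain.
Put 10 m³ in container 1; 15 m³ remain.
Put 31 m³ in container 2; 19 m³ remain.
Put 9 m³ in container 2; 10 m³ remain.
Put 36 m³ in container 3; 14 m³ remain.
Put 27 m³ in container 4; 23 m³ remain.
Put 36 m³ in container 5; 14 m³ remain.
Put 12 m³ in container 5; 2 m³ remain.
Put 28 m³ in container 6; 22 m³ remain.
6 containers × 50 m³ = 300 m³; used 214 m³; unused 86 m³.

86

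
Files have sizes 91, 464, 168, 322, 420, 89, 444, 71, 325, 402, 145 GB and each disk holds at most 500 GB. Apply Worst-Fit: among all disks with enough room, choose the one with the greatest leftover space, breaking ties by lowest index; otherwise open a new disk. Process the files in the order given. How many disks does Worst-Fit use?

7

91 GB → disk 1 (remaining 409 GB)
464 GB → disk 2 (remaining 36 GB)
168 GB → disk 1 (remaining 241 GB)
322 GB → disk 3 (remaining 178 GB)
420 GB → disk 4 (remaining 80 GB)
89 GB → disk 1 (remaining 152 GB)
444 GB → disk 5 (remaining 56 GB)
71 GB → disk 3 (remaining 107 GB)
325 GB → disk 6 (remaining 175 GB)
402 GB → disk 7 (remaining 98 GB)
145 GB → disk 6 (remaining 30 GB)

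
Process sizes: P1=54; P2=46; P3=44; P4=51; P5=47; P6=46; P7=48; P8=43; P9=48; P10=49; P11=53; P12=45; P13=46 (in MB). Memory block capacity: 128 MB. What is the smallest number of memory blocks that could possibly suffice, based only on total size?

5

Total size = 54 + 46 + 44 + 51 + 47 + 46 + 48 + 43 + 48 + 49 + 53 + 45 + 46 = 620 MB.
⌈620 / 128⌉ = 5.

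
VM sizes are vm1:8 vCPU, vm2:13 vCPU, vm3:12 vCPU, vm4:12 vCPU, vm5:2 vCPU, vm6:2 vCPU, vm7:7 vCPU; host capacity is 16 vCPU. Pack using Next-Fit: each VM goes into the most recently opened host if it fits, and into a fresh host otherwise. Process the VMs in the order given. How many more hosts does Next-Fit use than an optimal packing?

Next-Fit: [8] [13] [12] [12,2,2] [7] → 5 hosts.
Total size 56 vCPU; any packing needs at least ⌈56/16⌉ = 4 hosts.
An optimal packing achieves that bound: [13,2] [12,2] [12] [8,7] → 4 hosts.
Excess: 5 − 4 = 1.

1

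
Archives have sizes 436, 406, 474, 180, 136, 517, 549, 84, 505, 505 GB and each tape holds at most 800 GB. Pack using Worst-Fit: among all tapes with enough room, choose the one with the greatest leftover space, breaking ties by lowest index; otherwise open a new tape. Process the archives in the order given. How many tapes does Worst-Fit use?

436 GB → tape 1 (remaining 364 GB)
406 GB → tape 2 (remaining 394 GB)
474 GB → tape 3 (remaining 326 GB)
180 GB → tape 2 (remaining 214 GB)
136 GB → tape 1 (remaining 228 GB)
517 GB → tape 4 (remaining 283 GB)
549 GB → tape 5 (remaining 251 GB)
84 GB → tape 3 (remaining 242 GB)
505 GB → tape 6 (remaining 295 GB)
505 GB → tape 7 (remaining 295 GB)
Final tapes: [436,136] [406,180] [474,84] [517] [549] [505] [505].

7 tapes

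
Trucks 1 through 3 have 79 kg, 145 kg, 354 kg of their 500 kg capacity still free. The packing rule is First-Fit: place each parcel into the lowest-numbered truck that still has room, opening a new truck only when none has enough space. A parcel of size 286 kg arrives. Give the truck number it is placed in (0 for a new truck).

Trucks with room: truck 3 (354 kg).
The first with room is truck 3.

3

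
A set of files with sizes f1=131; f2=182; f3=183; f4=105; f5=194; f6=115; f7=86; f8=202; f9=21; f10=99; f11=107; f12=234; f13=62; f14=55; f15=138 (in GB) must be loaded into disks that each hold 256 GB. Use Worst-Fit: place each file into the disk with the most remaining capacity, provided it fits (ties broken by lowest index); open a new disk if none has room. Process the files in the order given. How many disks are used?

9

Put f1 (131 GB) in disk 1; 125 GB remain.
Put f2 (182 GB) in disk 2; 74 GB remain.
Put f3 (183 GB) in disk 3; 73 GB remain.
Put f4 (105 GB) in disk 1; 20 GB remain.
Put f5 (194 GB) in disk 4; 62 GB remain.
Put f6 (115 GB) in disk 5; 141 GB remain.
Put f7 (86 GB) in disk 5; 55 GB remain.
Put f8 (202 GB) in disk 6; 54 GB remain.
Put f9 (21 GB) in disk 2; 53 GB remain.
Put f10 (99 GB) in disk 7; 157 GB remain.
Put f11 (107 GB) in disk 7; 50 GB remain.
Put f12 (234 GB) in disk 8; 22 GB remain.
Put f13 (62 GB) in disk 3; 11 GB remain.
Put f14 (55 GB) in disk 4; 7 GB remain.
Put f15 (138 GB) in disk 9; 118 GB remain.
Final disks: [131,105] [182,21] [183,62] [194,55] [115,86] [202] [99,107] [234] [138].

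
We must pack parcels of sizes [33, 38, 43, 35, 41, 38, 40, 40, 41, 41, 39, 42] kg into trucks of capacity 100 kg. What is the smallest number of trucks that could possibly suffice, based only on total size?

5 trucks

Total size = 33 + 38 + 43 + 35 + 41 + 38 + 40 + 40 + 41 + 41 + 39 + 42 = 471 kg.
⌈471 / 100⌉ = 5.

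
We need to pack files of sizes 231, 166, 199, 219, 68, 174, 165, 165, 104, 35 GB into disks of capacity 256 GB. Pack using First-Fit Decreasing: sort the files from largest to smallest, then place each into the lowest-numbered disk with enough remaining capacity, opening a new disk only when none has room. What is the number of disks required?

8 disks

Sorted descending: 231, 219, 199, 174, 166, 165, 165, 104, 68, 35.
231 GB → disk 1 (remaining 25 GB)
219 GB → disk 2 (remaining 37 GB)
199 GB → disk 3 (remaining 57 GB)
174 GB → disk 4 (remaining 82 GB)
166 GB → disk 5 (remaining 90 GB)
165 GB → disk 6 (remaining 91 GB)
165 GB → disk 7 (remaining 91 GB)
104 GB → disk 8 (remaining 152 GB)
68 GB → disk 4 (remaining 14 GB)
35 GB → disk 2 (remaining 2 GB)
Final disks: [231] [219,35] [199] [174,68] [166] [165] [165] [104].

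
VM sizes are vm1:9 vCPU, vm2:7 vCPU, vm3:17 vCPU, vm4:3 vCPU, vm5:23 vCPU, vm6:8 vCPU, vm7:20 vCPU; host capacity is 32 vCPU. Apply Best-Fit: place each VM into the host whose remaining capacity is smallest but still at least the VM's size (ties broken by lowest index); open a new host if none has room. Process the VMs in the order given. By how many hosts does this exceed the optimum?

Best-Fit: [9,7] [17,3] [23,8] [20] → 4 hosts.
Total size 87 vCPU; any packing needs at least ⌈87/32⌉ = 3 hosts.
An optimal packing achieves that bound: [23,9] [20,8,3] [17,7] → 3 hosts.
Excess: 4 − 3 = 1.

1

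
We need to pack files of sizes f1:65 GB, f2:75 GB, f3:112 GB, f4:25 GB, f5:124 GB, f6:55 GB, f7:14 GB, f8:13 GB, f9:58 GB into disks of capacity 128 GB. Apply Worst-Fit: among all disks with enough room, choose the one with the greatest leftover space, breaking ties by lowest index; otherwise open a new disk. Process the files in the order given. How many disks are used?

f1 (65 GB) → disk 1 (remaining 63 GB)
f2 (75 GB) → disk 2 (remaining 53 GB)
f3 (112 GB) → disk 3 (remaining 16 GB)
f4 (25 GB) → disk 1 (remaining 38 GB)
f5 (124 GB) → disk 4 (remaining 4 GB)
f6 (55 GB) → disk 5 (remaining 73 GB)
f7 (14 GB) → disk 5 (remaining 59 GB)
f8 (13 GB) → disk 5 (remaining 46 GB)
f9 (58 GB) → disk 6 (remaining 70 GB)

6 disks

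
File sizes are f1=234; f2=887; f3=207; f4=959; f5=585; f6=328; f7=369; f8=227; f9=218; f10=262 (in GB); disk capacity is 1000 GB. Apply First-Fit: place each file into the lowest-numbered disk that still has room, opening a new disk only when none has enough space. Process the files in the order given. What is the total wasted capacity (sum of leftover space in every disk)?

724

disk 1: place f1 (234 GB), 766 GB left
disk 2: place f2 (887 GB), 113 GB left
disk 1: place f3 (207 GB), 559 GB left
disk 3: place f4 (959 GB), 41 GB left
disk 4: place f5 (585 GB), 415 GB left
disk 1: place f6 (328 GB), 231 GB left
disk 4: place f7 (369 GB), 46 GB left
disk 1: place f8 (227 GB), 4 GB left
disk 5: place f9 (218 GB), 782 GB left
disk 5: place f10 (262 GB), 520 GB left
5 disks × 1000 GB = 5000 GB; used 4276 GB; unused 724 GB.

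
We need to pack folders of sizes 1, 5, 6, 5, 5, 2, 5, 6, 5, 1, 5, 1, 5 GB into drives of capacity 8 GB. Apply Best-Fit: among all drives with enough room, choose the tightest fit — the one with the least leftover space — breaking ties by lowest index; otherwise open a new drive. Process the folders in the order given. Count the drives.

1 GB → drive 1 (remaining 7 GB)
5 GB → drive 1 (remaining 2 GB)
6 GB → drive 2 (remaining 2 GB)
5 GB → drive 3 (remaining 3 GB)
5 GB → drive 4 (remaining 3 GB)
2 GB → drive 1 (remaining 0 GB)
5 GB → drive 5 (remaining 3 GB)
6 GB → drive 6 (remaining 2 GB)
5 GB → drive 7 (remaining 3 GB)
1 GB → drive 2 (remaining 1 GB)
5 GB → drive 8 (remaining 3 GB)
1 GB → drive 2 (remaining 0 GB)
5 GB → drive 9 (remaining 3 GB)

9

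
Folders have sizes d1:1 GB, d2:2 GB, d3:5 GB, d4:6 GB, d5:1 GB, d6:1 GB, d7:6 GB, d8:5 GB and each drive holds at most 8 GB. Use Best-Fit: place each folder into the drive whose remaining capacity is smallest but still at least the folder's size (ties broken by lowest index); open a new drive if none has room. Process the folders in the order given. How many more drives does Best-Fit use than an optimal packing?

Best-Fit: [1,2,5] [6,1,1] [6] [5] → 4 drives.
Total size 27 GB; any packing needs at least ⌈27/8⌉ = 4 drives.
So 4 is already optimal.

0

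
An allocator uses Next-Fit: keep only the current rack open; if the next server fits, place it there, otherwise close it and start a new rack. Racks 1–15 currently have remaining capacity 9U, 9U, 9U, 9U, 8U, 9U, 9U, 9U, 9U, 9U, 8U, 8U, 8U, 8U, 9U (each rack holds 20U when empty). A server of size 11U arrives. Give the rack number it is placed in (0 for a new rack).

Next-Fit only looks at rack 15, which has 9U free.
11U does not fit, so a new rack is opened.

0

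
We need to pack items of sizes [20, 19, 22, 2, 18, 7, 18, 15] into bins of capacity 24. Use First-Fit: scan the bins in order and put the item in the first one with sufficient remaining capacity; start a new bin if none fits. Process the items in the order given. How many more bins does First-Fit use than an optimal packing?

0

First-Fit: [20,2] [19] [22] [18] [7,15] [18] → 6 bins.
Total size 121; any packing needs at least ⌈121/24⌉ = 6 bins.
So 6 is already optimal.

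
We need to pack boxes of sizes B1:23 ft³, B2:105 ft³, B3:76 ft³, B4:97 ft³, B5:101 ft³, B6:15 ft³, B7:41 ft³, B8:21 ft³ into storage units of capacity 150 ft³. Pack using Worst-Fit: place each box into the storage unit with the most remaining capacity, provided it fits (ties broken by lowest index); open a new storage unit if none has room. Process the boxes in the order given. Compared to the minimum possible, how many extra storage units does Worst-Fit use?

Worst-Fit: [23,105] [76,15,41] [97,21] [101] → 4 storage units.
Total size 479 ft³; any packing needs at least ⌈479/150⌉ = 4 storage units.
So 4 is already optimal.

0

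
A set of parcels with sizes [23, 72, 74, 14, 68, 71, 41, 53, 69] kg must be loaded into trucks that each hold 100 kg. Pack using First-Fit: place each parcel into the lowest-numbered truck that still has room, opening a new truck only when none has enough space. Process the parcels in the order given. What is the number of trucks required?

Put 23 kg in truck 1; 77 kg remain.
Put 72 kg in truck 1; 5 kg remain.
Put 74 kg in truck 2; 26 kg remain.
Put 14 kg in truck 2; 12 kg remain.
Put 68 kg in truck 3; 32 kg remain.
Put 71 kg in truck 4; 29 kg remain.
Put 41 kg in truck 5; 59 kg remain.
Put 53 kg in truck 5; 6 kg remain.
Put 69 kg in truck 6; 31 kg remain.
Final trucks: [23,72] [74,14] [68] [71] [41,53] [69].

6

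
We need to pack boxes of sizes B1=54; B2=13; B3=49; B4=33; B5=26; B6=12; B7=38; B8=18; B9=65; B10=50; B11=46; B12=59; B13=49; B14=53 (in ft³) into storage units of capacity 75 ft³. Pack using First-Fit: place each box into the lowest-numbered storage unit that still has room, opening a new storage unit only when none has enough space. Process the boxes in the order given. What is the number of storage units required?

B1 (54 ft³) → storage unit 1 (remaining 21 ft³)
B2 (13 ft³) → storage unit 1 (remaining 8 ft³)
B3 (49 ft³) → storage unit 2 (remaining 26 ft³)
B4 (33 ft³) → storage unit 3 (remaining 42 ft³)
B5 (26 ft³) → storage unit 2 (remaining 0 ft³)
B6 (12 ft³) → storage unit 3 (remaining 30 ft³)
B7 (38 ft³) → storage unit 4 (remaining 37 ft³)
B8 (18 ft³) → storage unit 3 (remaining 12 ft³)
B9 (65 ft³) → storage unit 5 (remaining 10 ft³)
B10 (50 ft³) → storage unit 6 (remaining 25 ft³)
B11 (46 ft³) → storage unit 7 (remaining 29 ft³)
B12 (59 ft³) → storage unit 8 (remaining 16 ft³)
B13 (49 ft³) → storage unit 9 (remaining 26 ft³)
B14 (53 ft³) → storage unit 10 (remaining 22 ft³)

10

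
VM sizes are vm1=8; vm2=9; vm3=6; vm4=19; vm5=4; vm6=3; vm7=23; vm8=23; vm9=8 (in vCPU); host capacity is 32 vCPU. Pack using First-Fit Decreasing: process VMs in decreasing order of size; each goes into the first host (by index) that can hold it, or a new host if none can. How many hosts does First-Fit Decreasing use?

4 hosts

Sorted descending: 23, 23, 19, 9, 8, 8, 6, 4, 3.
host 1: place 23 vCPU, 9 vCPU left
host 2: place 23 vCPU, 9 vCPU left
host 3: place 19 vCPU, 13 vCPU left
host 1: place 9 vCPU, 0 vCPU left
host 2: place 8 vCPU, 1 vCPU left
host 3: place 8 vCPU, 5 vCPU left
host 4: place 6 vCPU, 26 vCPU left
host 3: place 4 vCPU, 1 vCPU left
host 4: place 3 vCPU, 23 vCPU left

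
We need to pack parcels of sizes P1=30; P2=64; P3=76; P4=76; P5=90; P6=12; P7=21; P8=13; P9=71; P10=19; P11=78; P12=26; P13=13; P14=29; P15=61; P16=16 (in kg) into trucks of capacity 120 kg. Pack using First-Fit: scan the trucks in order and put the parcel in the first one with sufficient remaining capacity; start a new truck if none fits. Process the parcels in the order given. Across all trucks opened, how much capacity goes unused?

145

Put P1 (30 kg) in truck 1; 90 kg remain.
Put P2 (64 kg) in truck 1; 26 kg remain.
Put P3 (76 kg) in truck 2; 44 kg remain.
Put P4 (76 kg) in truck 3; 44 kg remain.
Put P5 (90 kg) in truck 4; 30 kg remain.
Put P6 (12 kg) in truck 1; 14 kg remain.
Put P7 (21 kg) in truck 2; 23 kg remain.
Put P8 (13 kg) in truck 1; 1 kg remain.
Put P9 (71 kg) in truck 5; 49 kg remain.
Put P10 (19 kg) in truck 2; 4 kg remain.
Put P11 (78 kg) in truck 6; 42 kg remain.
Put P12 (26 kg) in truck 3; 18 kg remain.
Put P13 (13 kg) in truck 3; 5 kg remain.
Put P14 (29 kg) in truck 4; 1 kg remain.
Put P15 (61 kg) in truck 7; 59 kg remain.
Put P16 (16 kg) in truck 5; 33 kg remain.
7 trucks × 120 kg = 840 kg; used 695 kg; unused 145 kg.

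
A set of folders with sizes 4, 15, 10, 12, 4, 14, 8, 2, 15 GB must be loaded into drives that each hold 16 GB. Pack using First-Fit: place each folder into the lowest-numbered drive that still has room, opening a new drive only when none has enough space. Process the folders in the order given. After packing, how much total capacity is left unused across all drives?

4 GB → drive 1 (remaining 12 GB)
15 GB → drive 2 (remaining 1 GB)
10 GB → drive 1 (remaining 2 GB)
12 GB → drive 3 (remaining 4 GB)
4 GB → drive 3 (remaining 0 GB)
14 GB → drive 4 (remaining 2 GB)
8 GB → drive 5 (remaining 8 GB)
2 GB → drive 1 (remaining 0 GB)
15 GB → drive 6 (remaining 1 GB)
6 drives × 16 GB = 96 GB; used 84 GB; unused 12 GB.

12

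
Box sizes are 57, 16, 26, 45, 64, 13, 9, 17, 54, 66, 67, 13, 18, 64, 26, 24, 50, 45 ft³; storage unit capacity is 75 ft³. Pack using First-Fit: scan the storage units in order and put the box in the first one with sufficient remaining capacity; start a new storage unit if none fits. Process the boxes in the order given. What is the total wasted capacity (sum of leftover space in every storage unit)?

151

57 ft³ → storage unit 1 (remaining 18 ft³)
16 ft³ → storage unit 1 (remaining 2 ft³)
26 ft³ → storage unit 2 (remaining 49 ft³)
45 ft³ → storage unit 2 (remaining 4 ft³)
64 ft³ → storage unit 3 (remaining 11 ft³)
13 ft³ → storage unit 4 (remaining 62 ft³)
9 ft³ → storage unit 3 (remaining 2 ft³)
17 ft³ → storage unit 4 (remaining 45 ft³)
54 ft³ → storage unit 5 (remaining 21 ft³)
66 ft³ → storage unit 6 (remaining 9 ft³)
67 ft³ → storage unit 7 (remaining 8 ft³)
13 ft³ → storage unit 4 (remaining 32 ft³)
18 ft³ → storage unit 4 (remaining 14 ft³)
64 ft³ → storage unit 8 (remaining 11 ft³)
26 ft³ → storage unit 9 (remaining 49 ft³)
24 ft³ → storage unit 9 (remaining 25 ft³)
50 ft³ → storage unit 10 (remaining 25 ft³)
45 ft³ → storage unit 11 (remaining 30 ft³)
11 storage units × 75 ft³ = 825 ft³; used 674 ft³; unused 151 ft³.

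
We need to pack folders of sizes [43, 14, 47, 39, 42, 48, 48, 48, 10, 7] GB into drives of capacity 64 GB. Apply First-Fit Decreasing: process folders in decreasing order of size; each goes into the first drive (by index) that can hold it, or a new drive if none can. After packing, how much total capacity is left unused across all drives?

102

Sorted descending: 48, 48, 48, 47, 43, 42, 39, 14, 10, 7.
48 GB → drive 1 (remaining 16 GB)
48 GB → drive 2 (remaining 16 GB)
48 GB → drive 3 (remaining 16 GB)
47 GB → drive 4 (remaining 17 GB)
43 GB → drive 5 (remaining 21 GB)
42 GB → drive 6 (remaining 22 GB)
39 GB → drive 7 (remaining 25 GB)
14 GB → drive 1 (remaining 2 GB)
10 GB → drive 2 (remaining 6 GB)
7 GB → drive 3 (remaining 9 GB)
7 drives × 64 GB = 448 GB; used 346 GB; unused 102 GB.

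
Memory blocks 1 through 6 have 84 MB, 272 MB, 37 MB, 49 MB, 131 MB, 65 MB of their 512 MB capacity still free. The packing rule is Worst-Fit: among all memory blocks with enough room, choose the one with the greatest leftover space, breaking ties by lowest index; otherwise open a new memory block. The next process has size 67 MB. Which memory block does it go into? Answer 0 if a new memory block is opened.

2

Memory blocks with room: memory block 1 (84 MB), memory block 2 (272 MB), memory block 5 (131 MB).
Most room is memory block 2 with 272 MB free.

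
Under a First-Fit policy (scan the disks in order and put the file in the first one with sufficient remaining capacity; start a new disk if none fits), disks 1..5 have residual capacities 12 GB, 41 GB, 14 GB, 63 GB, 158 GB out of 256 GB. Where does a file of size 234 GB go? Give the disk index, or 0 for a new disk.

0

No disk has ≥ 234 GB free, so a new disk is opened.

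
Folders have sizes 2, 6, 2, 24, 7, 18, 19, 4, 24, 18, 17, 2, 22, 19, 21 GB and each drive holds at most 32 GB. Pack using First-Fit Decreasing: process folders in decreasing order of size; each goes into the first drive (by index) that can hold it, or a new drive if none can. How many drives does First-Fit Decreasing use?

9 drives

Sorted descending: 24, 24, 22, 21, 19, 19, 18, 18, 17, 7, 6, 4, 2, 2, 2.
Put 24 GB in drive 1; 8 GB remain.
Put 24 GB in drive 2; 8 GB remain.
Put 22 GB in drive 3; 10 GB remain.
Put 21 GB in drive 4; 11 GB remain.
Put 19 GB in drive 5; 13 GB remain.
Put 19 GB in drive 6; 13 GB remain.
Put 18 GB in drive 7; 14 GB remain.
Put 18 GB in drive 8; 14 GB remain.
Put 17 GB in drive 9; 15 GB remain.
Put 7 GB in drive 1; 1 GB remain.
Put 6 GB in drive 2; 2 GB remain.
Put 4 GB in drive 3; 6 GB remain.
Put 2 GB in drive 2; 0 GB remain.
Put 2 GB in drive 3; 4 GB remain.
Put 2 GB in drive 3; 2 GB remain.
Final drives: [24,7] [24,6,2] [22,4,2,2] [21] [19] [19] [18] [18] [17].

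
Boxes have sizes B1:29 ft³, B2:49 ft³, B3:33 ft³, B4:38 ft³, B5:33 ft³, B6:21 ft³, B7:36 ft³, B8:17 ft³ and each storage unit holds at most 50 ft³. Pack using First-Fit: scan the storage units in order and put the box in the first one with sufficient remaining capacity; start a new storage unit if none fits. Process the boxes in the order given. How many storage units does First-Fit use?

Put B1 (29 ft³) in storage unit 1; 21 ft³ remain.
Put B2 (49 ft³) in storage unit 2; 1 ft³ remain.
Put B3 (33 ft³) in storage unit 3; 17 ft³ remain.
Put B4 (38 ft³) in storage unit 4; 12 ft³ remain.
Put B5 (33 ft³) in storage unit 5; 17 ft³ remain.
Put B6 (21 ft³) in storage unit 1; 0 ft³ remain.
Put B7 (36 ft³) in storage unit 6; 14 ft³ remain.
Put B8 (17 ft³) in storage unit 3; 0 ft³ remain.

6 storage units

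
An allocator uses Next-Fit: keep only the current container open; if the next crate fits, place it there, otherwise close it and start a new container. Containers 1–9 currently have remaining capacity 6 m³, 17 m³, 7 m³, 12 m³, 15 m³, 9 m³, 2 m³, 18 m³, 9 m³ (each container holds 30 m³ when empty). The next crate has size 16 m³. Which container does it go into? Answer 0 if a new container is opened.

0

Next-Fit only looks at container 9, which has 9 m³ free.
16 m³ does not fit, so a new container is opened.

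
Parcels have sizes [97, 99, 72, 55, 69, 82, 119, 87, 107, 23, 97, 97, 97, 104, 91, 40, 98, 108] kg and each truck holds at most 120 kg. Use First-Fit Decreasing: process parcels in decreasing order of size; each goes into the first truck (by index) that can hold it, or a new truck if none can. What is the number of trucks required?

Sorted descending: 119, 108, 107, 104, 99, 98, 97, 97, 97, 97, 91, 87, 82, 72, 69, 55, 40, 23.
Put 119 kg in truck 1; 1 kg remain.
Put 108 kg in truck 2; 12 kg remain.
Put 107 kg in truck 3; 13 kg remain.
Put 104 kg in truck 4; 16 kg remain.
Put 99 kg in truck 5; 21 kg remain.
Put 98 kg in truck 6; 22 kg remain.
Put 97 kg in truck 7; 23 kg remain.
Put 97 kg in truck 8; 23 kg remain.
Put 97 kg in truck 9; 23 kg remain.
Put 97 kg in truck 10; 23 kg remain.
Put 91 kg in truck 11; 29 kg remain.
Put 87 kg in truck 12; 33 kg remain.
Put 82 kg in truck 13; 38 kg remain.
Put 72 kg in truck 14; 48 kg remain.
Put 69 kg in truck 15; 51 kg remain.
Put 55 kg in truck 16; 65 kg remain.
Put 40 kg in truck 14; 8 kg remain.
Put 23 kg in truck 7; 0 kg remain.
Final trucks: [119] [108] [107] [104] [99] [98] [97,23] [97] [97] [97] [91] [87] [82] [72,40] [69] [55].

16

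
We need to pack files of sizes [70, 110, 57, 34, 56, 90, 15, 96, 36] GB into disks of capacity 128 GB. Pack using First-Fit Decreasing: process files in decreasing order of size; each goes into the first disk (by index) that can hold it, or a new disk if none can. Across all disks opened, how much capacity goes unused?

Sorted descending: 110, 96, 90, 70, 57, 56, 36, 34, 15.
disk 1: place 110 GB, 18 GB left
disk 2: place 96 GB, 32 GB left
disk 3: place 90 GB, 38 GB left
disk 4: place 70 GB, 58 GB left
disk 4: place 57 GB, 1 GB left
disk 5: place 56 GB, 72 GB left
disk 3: place 36 GB, 2 GB left
disk 5: place 34 GB, 38 GB left
disk 1: place 15 GB, 3 GB left
5 disks × 128 GB = 640 GB; used 564 GB; unused 76 GB.

76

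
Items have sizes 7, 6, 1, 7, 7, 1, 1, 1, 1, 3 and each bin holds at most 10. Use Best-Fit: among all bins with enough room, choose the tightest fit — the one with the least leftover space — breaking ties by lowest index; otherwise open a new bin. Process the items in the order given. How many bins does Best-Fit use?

4

7 → bin 1 (remaining 3)
6 → bin 2 (remaining 4)
1 → bin 1 (remaining 2)
7 → bin 3 (remaining 3)
7 → bin 4 (remaining 3)
1 → bin 1 (remaining 1)
1 → bin 1 (remaining 0)
1 → bin 3 (remaining 2)
1 → bin 3 (remaining 1)
3 → bin 4 (remaining 0)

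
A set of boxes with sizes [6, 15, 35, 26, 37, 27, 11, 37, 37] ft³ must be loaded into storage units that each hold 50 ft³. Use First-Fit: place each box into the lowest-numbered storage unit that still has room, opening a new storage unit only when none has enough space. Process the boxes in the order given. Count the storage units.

Put 6 ft³ in storage unit 1; 44 ft³ remain.
Put 15 ft³ in storage unit 1; 29 ft³ remain.
Put 35 ft³ in storage unit 2; 15 ft³ remain.
Put 26 ft³ in storage unit 1; 3 ft³ remain.
Put 37 ft³ in storage unit 3; 13 ft³ remain.
Put 27 ft³ in storage unit 4; 23 ft³ remain.
Put 11 ft³ in storage unit 2; 4 ft³ remain.
Put 37 ft³ in storage unit 5; 13 ft³ remain.
Put 37 ft³ in storage unit 6; 13 ft³ remain.

6 storage units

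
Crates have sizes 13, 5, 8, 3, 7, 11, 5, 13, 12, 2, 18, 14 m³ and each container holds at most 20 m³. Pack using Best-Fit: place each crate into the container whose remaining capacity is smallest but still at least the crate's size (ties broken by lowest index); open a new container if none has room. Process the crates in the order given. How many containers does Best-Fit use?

7

Put 13 m³ in container 1; 7 m³ remain.
Put 5 m³ in container 1; 2 m³ remain.
Put 8 m³ in container 2; 12 m³ remain.
Put 3 m³ in container 2; 9 m³ remain.
Put 7 m³ in container 2; 2 m³ remain.
Put 11 m³ in container 3; 9 m³ remain.
Put 5 m³ in container 3; 4 m³ remain.
Put 13 m³ in container 4; 7 m³ remain.
Put 12 m³ in container 5; 8 m³ remain.
Put 2 m³ in container 1; 0 m³ remain.
Put 18 m³ in container 6; 2 m³ remain.
Put 14 m³ in container 7; 6 m³ remain.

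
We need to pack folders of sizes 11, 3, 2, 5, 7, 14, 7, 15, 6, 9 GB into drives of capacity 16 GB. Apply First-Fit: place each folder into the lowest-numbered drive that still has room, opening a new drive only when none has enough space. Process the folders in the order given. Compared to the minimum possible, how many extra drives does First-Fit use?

1

First-Fit: [11,3,2] [5,7] [14] [7,6] [15] [9] → 6 drives.
Total size 79 GB; any packing needs at least ⌈79/16⌉ = 5 drives.
An optimal packing achieves that bound: [15] [14,2] [11,5] [9,7] [7,6,3] → 5 drives.
Excess: 6 − 5 = 1.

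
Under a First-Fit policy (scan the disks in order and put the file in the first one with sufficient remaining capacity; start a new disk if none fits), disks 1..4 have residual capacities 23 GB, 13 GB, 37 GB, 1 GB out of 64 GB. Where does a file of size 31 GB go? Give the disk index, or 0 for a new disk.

Disks with room: disk 3 (37 GB).
The first with room is disk 3.

3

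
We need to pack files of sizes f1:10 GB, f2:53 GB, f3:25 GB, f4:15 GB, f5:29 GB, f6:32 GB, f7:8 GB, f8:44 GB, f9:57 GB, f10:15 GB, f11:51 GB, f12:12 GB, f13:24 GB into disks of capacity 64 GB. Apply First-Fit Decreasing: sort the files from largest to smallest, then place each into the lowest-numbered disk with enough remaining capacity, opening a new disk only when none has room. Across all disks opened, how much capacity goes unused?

Sorted descending: 57, 53, 51, 44, 32, 29, 25, 24, 15, 15, 12, 10, 8.
57 GB → disk 1 (remaining 7 GB)
53 GB → disk 2 (remaining 11 GB)
51 GB → disk 3 (remaining 13 GB)
44 GB → disk 4 (remaining 20 GB)
32 GB → disk 5 (remaining 32 GB)
29 GB → disk 5 (remaining 3 GB)
25 GB → disk 6 (remaining 39 GB)
24 GB → disk 6 (remaining 15 GB)
15 GB → disk 4 (remaining 5 GB)
15 GB → disk 6 (remaining 0 GB)
12 GB → disk 3 (remaining 1 GB)
10 GB → disk 2 (remaining 1 GB)
8 GB → disk 7 (remaining 56 GB)
7 disks × 64 GB = 448 GB; used 375 GB; unused 73 GB.

73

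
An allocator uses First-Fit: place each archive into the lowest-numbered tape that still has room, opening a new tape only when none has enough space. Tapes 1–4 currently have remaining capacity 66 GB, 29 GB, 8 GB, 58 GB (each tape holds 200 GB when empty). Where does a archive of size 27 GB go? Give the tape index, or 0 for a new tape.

Tapes with room: tape 1 (66 GB), tape 2 (29 GB), tape 4 (58 GB).
The first with room is tape 1.

1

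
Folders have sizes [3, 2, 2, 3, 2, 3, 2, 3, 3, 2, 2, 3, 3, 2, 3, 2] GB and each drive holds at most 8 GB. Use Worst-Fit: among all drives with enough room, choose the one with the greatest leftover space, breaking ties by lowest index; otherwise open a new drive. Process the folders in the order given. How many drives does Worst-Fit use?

drive 1: place 3 GB, 5 GB left
drive 1: place 2 GB, 3 GB left
drive 1: place 2 GB, 1 GB left
drive 2: place 3 GB, 5 GB left
drive 2: place 2 GB, 3 GB left
drive 2: place 3 GB, 0 GB left
drive 3: place 2 GB, 6 GB left
drive 3: place 3 GB, 3 GB left
drive 3: place 3 GB, 0 GB left
drive 4: place 2 GB, 6 GB left
drive 4: place 2 GB, 4 GB left
drive 4: place 3 GB, 1 GB left
drive 5: place 3 GB, 5 GB left
drive 5: place 2 GB, 3 GB left
drive 5: place 3 GB, 0 GB left
drive 6: place 2 GB, 6 GB left
Final drives: [3,2,2] [3,2,3] [2,3,3] [2,2,3] [3,2,3] [2].

6 drives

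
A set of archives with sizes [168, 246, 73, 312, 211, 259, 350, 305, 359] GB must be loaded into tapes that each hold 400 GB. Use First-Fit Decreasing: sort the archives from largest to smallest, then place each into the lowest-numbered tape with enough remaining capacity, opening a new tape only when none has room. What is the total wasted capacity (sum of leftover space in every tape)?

Sorted descending: 359, 350, 312, 305, 259, 246, 211, 168, 73.
359 GB → tape 1 (remaining 41 GB)
350 GB → tape 2 (remaining 50 GB)
312 GB → tape 3 (remaining 88 GB)
305 GB → tape 4 (remaining 95 GB)
259 GB → tape 5 (remaining 141 GB)
246 GB → tape 6 (remaining 154 GB)
211 GB → tape 7 (remaining 189 GB)
168 GB → tape 7 (remaining 21 GB)
73 GB → tape 3 (remaining 15 GB)
7 tapes × 400 GB = 2800 GB; used 2283 GB; unused 517 GB.

517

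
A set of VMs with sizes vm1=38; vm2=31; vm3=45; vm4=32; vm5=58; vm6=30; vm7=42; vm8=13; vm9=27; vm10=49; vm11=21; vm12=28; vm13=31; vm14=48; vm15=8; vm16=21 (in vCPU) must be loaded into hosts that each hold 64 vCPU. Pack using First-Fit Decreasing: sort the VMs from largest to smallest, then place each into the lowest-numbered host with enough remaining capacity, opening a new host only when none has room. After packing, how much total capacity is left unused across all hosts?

Sorted descending: 58, 49, 48, 45, 42, 38, 32, 31, 31, 30, 28, 27, 21, 21, 13, 8.
58 vCPU → host 1 (remaining 6 vCPU)
49 vCPU → host 2 (remaining 15 vCPU)
48 vCPU → host 3 (remaining 16 vCPU)
45 vCPU → host 4 (remaining 19 vCPU)
42 vCPU → host 5 (remaining 22 vCPU)
38 vCPU → host 6 (remaining 26 vCPU)
32 vCPU → host 7 (remaining 32 vCPU)
31 vCPU → host 7 (remaining 1 vCPU)
31 vCPU → host 8 (remaining 33 vCPU)
30 vCPU → host 8 (remaining 3 vCPU)
28 vCPU → host 9 (remaining 36 vCPU)
27 vCPU → host 9 (remaining 9 vCPU)
21 vCPU → host 5 (remaining 1 vCPU)
21 vCPU → host 6 (remaining 5 vCPU)
13 vCPU → host 2 (remaining 2 vCPU)
8 vCPU → host 3 (remaining 8 vCPU)
9 hosts × 64 vCPU = 576 vCPU; used 522 vCPU; unused 54 vCPU.

54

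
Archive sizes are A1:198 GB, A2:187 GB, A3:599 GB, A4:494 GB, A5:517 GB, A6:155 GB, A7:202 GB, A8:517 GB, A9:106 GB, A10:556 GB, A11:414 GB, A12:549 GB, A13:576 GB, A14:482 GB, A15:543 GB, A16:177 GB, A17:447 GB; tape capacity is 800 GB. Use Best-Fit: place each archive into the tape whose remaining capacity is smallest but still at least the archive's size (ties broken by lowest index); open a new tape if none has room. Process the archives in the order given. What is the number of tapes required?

Put A1 (198 GB) in tape 1; 602 GB remain.
Put A2 (187 GB) in tape 1; 415 GB remain.
Put A3 (599 GB) in tape 2; 201 GB remain.
Put A4 (494 GB) in tape 3; 306 GB remain.
Put A5 (517 GB) in tape 4; 283 GB remain.
Put A6 (155 GB) in tape 2; 46 GB remain.
Put A7 (202 GB) in tape 4; 81 GB remain.
Put A8 (517 GB) in tape 5; 283 GB remain.
Put A9 (106 GB) in tape 5; 177 GB remain.
Put A10 (556 GB) in tape 6; 244 GB remain.
Put A11 (414 GB) in tape 1; 1 GB remain.
Put A12 (549 GB) in tape 7; 251 GB remain.
Put A13 (576 GB) in tape 8; 224 GB remain.
Put A14 (482 GB) in tape 9; 318 GB remain.
Put A15 (543 GB) in tape 10; 257 GB remain.
Put A16 (177 GB) in tape 5; 0 GB remain.
Put A17 (447 GB) in tape 11; 353 GB remain.

11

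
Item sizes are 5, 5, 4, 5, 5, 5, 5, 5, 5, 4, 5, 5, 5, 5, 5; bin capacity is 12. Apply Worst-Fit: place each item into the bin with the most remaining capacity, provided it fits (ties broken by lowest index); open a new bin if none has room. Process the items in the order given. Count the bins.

8 bins

5 → bin 1 (remaining 7)
5 → bin 1 (remaining 2)
4 → bin 2 (remaining 8)
5 → bin 2 (remaining 3)
5 → bin 3 (remaining 7)
5 → bin 3 (remaining 2)
5 → bin 4 (remaining 7)
5 → bin 4 (remaining 2)
5 → bin 5 (remaining 7)
4 → bin 5 (remaining 3)
5 → bin 6 (remaining 7)
5 → bin 6 (remaining 2)
5 → bin 7 (remaining 7)
5 → bin 7 (remaining 2)
5 → bin 8 (remaining 7)
Final bins: [5,5] [4,5] [5,5] [5,5] [5,4] [5,5] [5,5] [5].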